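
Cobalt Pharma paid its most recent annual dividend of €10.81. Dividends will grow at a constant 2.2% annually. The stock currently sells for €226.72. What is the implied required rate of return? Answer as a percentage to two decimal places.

7.07%

Rearranging the constant-growth DDM: r = D₁/P₀ + g.
D₁ = 10.81 × (1 + 0.022) = 11.0478.
r = 11.0478 / 226.72 + 0.022 = 0.04873 + 0.022 = 0.07073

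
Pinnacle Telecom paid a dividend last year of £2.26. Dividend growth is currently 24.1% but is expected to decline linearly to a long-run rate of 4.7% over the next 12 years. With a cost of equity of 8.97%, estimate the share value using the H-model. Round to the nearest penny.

£117.02

H-model: P₀ = D₀[(1+g_L) + H(g_S−g_L)]/(r−g_L), with H = 12/2 = 6.
P₀ = 2.26 × [(1+0.047) + 6×(0.241−0.047)] / (0.0897−0.047)
   = 2.26 × 2.2110 / 0.0427 = 117.0225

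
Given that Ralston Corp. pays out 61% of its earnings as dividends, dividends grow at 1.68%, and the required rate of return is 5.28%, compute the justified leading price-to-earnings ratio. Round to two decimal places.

Justified leading P/E = b/(r−g) = 0.61/(0.0528−0.0168) = 16.9444

16.94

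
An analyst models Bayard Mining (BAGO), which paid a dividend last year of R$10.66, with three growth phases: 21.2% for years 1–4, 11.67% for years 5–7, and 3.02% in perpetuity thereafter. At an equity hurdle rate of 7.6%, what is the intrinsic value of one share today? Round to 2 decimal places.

R$544.87

Three-stage DDM. Project D₁…D_7; terminal Gordon value at t=7 with g = 0.0302; discount at r = 0.076.
D_1 = 12.9199
D_2 = 15.6589
D_3 = 18.9786
D_4 = 23.0021
D_5 = 25.6865
D_6 = 28.6841
D_7 = 32.0315
TV_7 = 32.9988/(0.076−0.0302) = 720.4989
P₀ = Σ Dₜ/(1+r)ᵗ + TV_7/(1+r)^7 = 544.8675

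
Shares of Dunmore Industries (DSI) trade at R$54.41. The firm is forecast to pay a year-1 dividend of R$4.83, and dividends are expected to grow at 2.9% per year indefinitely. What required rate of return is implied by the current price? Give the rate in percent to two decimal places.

11.78%

Rearranging the constant-growth DDM: r = D₁/P₀ + g.
r = 4.8300 / 54.41 + 0.029 = 0.08877 + 0.029 = 0.11777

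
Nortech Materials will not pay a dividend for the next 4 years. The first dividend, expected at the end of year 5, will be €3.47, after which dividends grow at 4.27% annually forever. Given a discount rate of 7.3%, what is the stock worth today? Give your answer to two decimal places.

€86.39

Deferred-dividend DDM. At t=4 the remaining stream is a growing perpetuity with first payment D_5 = 3.47.
V_4 = D_5/(r−g) = 3.47/(0.073−0.0427) = 114.5215
P₀ = V_4/(1+r)^4 = 114.5215/(1+0.073)^4 = 86.3949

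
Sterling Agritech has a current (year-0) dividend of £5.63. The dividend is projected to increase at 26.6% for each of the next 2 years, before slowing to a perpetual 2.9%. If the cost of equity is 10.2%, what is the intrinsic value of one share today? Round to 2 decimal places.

Two-stage DDM. Project D₁…D_2 at 0.266, terminal growth 0.029, discount at r = 0.102.
D_1 = 7.1276
D_2 = 9.0235
Terminal value at t=2: TV = D_3/(r−g) = 9.2852/(0.102−0.029) = 127.1945
P₀ = 7.1276/(1+0.102)^1 + 9.0235/(1+0.102)^2 + 127.1945/(1+0.102)^2 = 118.6365

£118.64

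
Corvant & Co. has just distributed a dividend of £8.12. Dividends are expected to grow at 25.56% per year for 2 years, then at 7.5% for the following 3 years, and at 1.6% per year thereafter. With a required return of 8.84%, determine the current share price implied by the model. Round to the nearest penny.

£197.92

Three-stage DDM. Project D₁…D_5; terminal Gordon value at t=5 with g = 0.016; discount at r = 0.0884.
D_1 = 10.1955
D_2 = 12.8014
D_3 = 13.7615
D_4 = 14.7937
D_5 = 15.9032
TV_5 = 16.1576/(0.0884−0.016) = 223.1717
P₀ = Σ Dₜ/(1+r)ᵗ + TV_5/(1+r)^5 = 197.9169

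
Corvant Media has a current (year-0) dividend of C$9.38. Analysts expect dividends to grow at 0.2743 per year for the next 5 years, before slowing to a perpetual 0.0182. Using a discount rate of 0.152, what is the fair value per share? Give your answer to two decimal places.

C$182.34

Two-stage DDM. Project D₁…D_5 at 0.2743, terminal growth 0.0182, discount at r = 0.152.
D_1 = 11.9529
D_2 = 15.2316
D_3 = 19.4097
D_4 = 24.7337
D_5 = 31.5182
Terminal value at t=5: TV = D_6/(r−g) = 32.0918/(0.152−0.0182) = 239.8492
P₀ = 11.9529/(1+0.152)^1 + 15.2316/(1+0.152)^2 + 19.4097/(1+0.152)^3 + 24.7337/(1+0.152)^4 + 31.5182/(1+0.152)^5 + 239.8492/(1+0.152)^5 = 182.3430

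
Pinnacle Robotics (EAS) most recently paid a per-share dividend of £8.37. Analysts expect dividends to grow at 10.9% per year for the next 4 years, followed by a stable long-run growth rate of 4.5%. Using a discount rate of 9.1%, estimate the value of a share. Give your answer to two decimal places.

Two-stage DDM. Project D₁…D_4 at 0.109, terminal growth 0.045, discount at r = 0.091.
D_1 = 9.2823
D_2 = 10.2941
D_3 = 11.4162
D_4 = 12.6605
Terminal value at t=4: TV = D_5/(r−g) = 13.2302/(0.091−0.045) = 287.6141
P₀ = 9.2823/(1+0.091)^1 + 10.2941/(1+0.091)^2 + 11.4162/(1+0.091)^3 + 12.6605/(1+0.091)^4 + 287.6141/(1+0.091)^4 = 237.8909

£237.89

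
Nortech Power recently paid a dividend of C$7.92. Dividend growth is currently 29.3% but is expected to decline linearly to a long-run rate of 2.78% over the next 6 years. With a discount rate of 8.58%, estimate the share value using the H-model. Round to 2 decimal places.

C$248.99

H-model: P₀ = D₀[(1+g_L) + H(g_S−g_L)]/(r−g_L), with H = 6/2 = 3.
P₀ = 7.92 × [(1+0.0278) + 3×(0.293−0.0278)] / (0.0858−0.0278)
   = 7.92 × 1.8234 / 0.058 = 248.9884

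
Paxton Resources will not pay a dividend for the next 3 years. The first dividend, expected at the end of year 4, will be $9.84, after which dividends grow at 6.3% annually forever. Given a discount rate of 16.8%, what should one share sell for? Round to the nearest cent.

Deferred-dividend DDM. At t=3 the remaining stream is a growing perpetuity with first payment D_4 = 9.84.
V_3 = D_4/(r−g) = 9.84/(0.168−0.063) = 93.7143
P₀ = V_3/(1+r)^3 = 93.7143/(1+0.168)^3 = 58.8135

$58.81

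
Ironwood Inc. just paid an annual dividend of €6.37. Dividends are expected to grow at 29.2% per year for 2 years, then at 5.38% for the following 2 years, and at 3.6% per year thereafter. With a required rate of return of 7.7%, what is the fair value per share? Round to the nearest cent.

Three-stage DDM. Project D₁…D_4; terminal Gordon value at t=4 with g = 0.036; discount at r = 0.077.
D_1 = 8.2300
D_2 = 10.6332
D_3 = 11.2053
D_4 = 11.8081
TV_4 = 12.2332/(0.077−0.036) = 298.3711
P₀ = Σ Dₜ/(1+r)ᵗ + TV_4/(1+r)^4 = 256.3203

€256.32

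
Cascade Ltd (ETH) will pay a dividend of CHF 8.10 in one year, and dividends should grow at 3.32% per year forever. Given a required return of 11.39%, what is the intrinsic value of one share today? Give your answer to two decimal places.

Gordon growth model: P₀ = D₁/(r − g), with D₁ = 8.10 given directly.
P₀ = 8.1000 / (0.1139 − 0.0332) = 8.1000 / 0.0807 = 100.3717

CHF 100.37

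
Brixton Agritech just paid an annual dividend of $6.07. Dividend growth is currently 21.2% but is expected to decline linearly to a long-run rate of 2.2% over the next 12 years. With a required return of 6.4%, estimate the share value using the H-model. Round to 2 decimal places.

$312.46

H-model: P₀ = D₀[(1+g_L) + H(g_S−g_L)]/(r−g_L), with H = 12/2 = 6.
P₀ = 6.07 × [(1+0.022) + 6×(0.212−0.022)] / (0.064−0.022)
   = 6.07 × 2.1620 / 0.042 = 312.4605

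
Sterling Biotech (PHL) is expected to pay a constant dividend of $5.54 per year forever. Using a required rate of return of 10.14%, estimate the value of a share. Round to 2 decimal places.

$54.64

Zero-growth DDM (perpetuity): P₀ = D/r = 5.54 / 0.1014 = 54.6351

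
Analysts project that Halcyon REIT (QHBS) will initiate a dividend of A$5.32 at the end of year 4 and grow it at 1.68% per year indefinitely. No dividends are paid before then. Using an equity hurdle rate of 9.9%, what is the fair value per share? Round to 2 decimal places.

A$48.76

Deferred-dividend DDM. At t=3 the remaining stream is a growing perpetuity with first payment D_4 = 5.32.
V_3 = D_4/(r−g) = 5.32/(0.099−0.0168) = 64.7202
P₀ = V_3/(1+r)^3 = 64.7202/(1+0.099)^3 = 48.7581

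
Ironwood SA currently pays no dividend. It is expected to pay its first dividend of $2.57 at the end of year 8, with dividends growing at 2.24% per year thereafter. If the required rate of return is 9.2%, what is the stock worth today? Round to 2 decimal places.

Deferred-dividend DDM. At t=7 the remaining stream is a growing perpetuity with first payment D_8 = 2.57.
V_7 = D_8/(r−g) = 2.57/(0.092−0.0224) = 36.9253
P₀ = V_7/(1+r)^7 = 36.9253/(1+0.092)^7 = 19.9418

$19.94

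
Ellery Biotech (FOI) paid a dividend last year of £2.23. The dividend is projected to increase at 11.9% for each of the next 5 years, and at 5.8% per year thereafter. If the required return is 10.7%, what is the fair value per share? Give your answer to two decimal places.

Two-stage DDM. Project D₁…D_5 at 0.119, terminal growth 0.058, discount at r = 0.107.
D_1 = 2.4954
D_2 = 2.7923
D_3 = 3.1246
D_4 = 3.4964
D_5 = 3.9125
Terminal value at t=5: TV = D_6/(r−g) = 4.1394/(0.107−0.058) = 84.4782
P₀ = 2.4954/(1+0.107)^1 + 2.7923/(1+0.107)^2 + 3.1246/(1+0.107)^3 + 3.4964/(1+0.107)^4 + 3.9125/(1+0.107)^5 + 84.4782/(1+0.107)^5 = 62.3346

£62.33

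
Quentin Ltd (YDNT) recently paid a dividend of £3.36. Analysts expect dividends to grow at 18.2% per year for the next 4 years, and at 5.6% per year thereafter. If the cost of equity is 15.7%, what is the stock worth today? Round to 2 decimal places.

Two-stage DDM. Project D₁…D_4 at 0.182, terminal growth 0.056, discount at r = 0.157.
D_1 = 3.9715
D_2 = 4.6943
D_3 = 5.5487
D_4 = 6.5586
Terminal value at t=4: TV = D_5/(r−g) = 6.9259/(0.157−0.056) = 68.5728
P₀ = 3.9715/(1+0.157)^1 + 4.6943/(1+0.157)^2 + 5.5487/(1+0.157)^3 + 6.5586/(1+0.157)^4 + 68.5728/(1+0.157)^4 = 52.4483

£52.45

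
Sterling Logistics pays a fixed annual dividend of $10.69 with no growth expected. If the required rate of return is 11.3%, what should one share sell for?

Zero-growth DDM (perpetuity): P₀ = D/r = 10.69 / 0.113 = 94.6018

$94.60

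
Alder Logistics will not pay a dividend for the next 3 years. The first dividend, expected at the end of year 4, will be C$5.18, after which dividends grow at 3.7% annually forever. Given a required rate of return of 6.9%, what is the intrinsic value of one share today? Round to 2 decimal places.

C$132.51

Deferred-dividend DDM. At t=3 the remaining stream is a growing perpetuity with first payment D_4 = 5.18.
V_3 = D_4/(r−g) = 5.18/(0.069−0.037) = 161.8750
P₀ = V_3/(1+r)^3 = 161.8750/(1+0.069)^3 = 132.5094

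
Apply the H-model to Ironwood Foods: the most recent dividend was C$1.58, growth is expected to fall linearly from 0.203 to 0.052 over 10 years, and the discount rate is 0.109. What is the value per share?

H-model: P₀ = D₀[(1+g_L) + H(g_S−g_L)]/(r−g_L), with H = 10/2 = 5.
P₀ = 1.58 × [(1+0.052) + 5×(0.203−0.052)] / (0.109−0.052)
   = 1.58 × 1.8070 / 0.057 = 50.0888

C$50.09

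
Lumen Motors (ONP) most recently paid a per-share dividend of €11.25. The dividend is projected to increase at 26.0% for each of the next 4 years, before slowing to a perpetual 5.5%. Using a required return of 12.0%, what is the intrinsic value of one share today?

Two-stage DDM. Project D₁…D_4 at 0.26, terminal growth 0.055, discount at r = 0.12.
D_1 = 14.1750
D_2 = 17.8605
D_3 = 22.5042
D_4 = 28.3553
Terminal value at t=4: TV = D_5/(r−g) = 29.9149/(0.12−0.055) = 460.2288
P₀ = 14.1750/(1+0.12)^1 + 17.8605/(1+0.12)^2 + 22.5042/(1+0.12)^3 + 28.3553/(1+0.12)^4 + 460.2288/(1+0.12)^4 = 353.4167

€353.42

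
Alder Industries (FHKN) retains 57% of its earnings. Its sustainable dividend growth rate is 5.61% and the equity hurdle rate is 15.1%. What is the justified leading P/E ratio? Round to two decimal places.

4.53

Payout ratio b = 1 − 0.57 = 0.43.
Justified leading P/E = b/(r−g) = 0.43/(0.151−0.0561) = 4.5311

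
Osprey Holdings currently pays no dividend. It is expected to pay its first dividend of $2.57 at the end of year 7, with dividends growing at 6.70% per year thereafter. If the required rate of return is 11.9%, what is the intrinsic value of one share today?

Deferred-dividend DDM. At t=6 the remaining stream is a growing perpetuity with first payment D_7 = 2.57.
V_6 = D_7/(r−g) = 2.57/(0.119−0.067) = 49.4231
P₀ = V_6/(1+r)^6 = 49.4231/(1+0.119)^6 = 25.1738

$25.17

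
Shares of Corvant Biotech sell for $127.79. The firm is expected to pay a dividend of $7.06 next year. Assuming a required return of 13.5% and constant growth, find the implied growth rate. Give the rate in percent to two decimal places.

7.98%

From P₀ = D₁/(r − g), the implied growth is g = r − D₁/P₀.
g = 0.135 − 7.06/127.79 = 0.135 − 0.05525 = 0.07975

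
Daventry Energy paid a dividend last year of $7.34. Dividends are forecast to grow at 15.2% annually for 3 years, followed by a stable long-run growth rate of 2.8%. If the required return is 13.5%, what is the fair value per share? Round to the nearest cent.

$96.42

Two-stage DDM. Project D₁…D_3 at 0.152, terminal growth 0.028, discount at r = 0.135.
D_1 = 8.4557
D_2 = 9.7409
D_3 = 11.2216
Terminal value at t=3: TV = D_4/(r−g) = 11.5358/(0.135−0.028) = 107.8109
P₀ = 8.4557/(1+0.135)^1 + 9.7409/(1+0.135)^2 + 11.2216/(1+0.135)^3 + 107.8109/(1+0.135)^3 = 96.4215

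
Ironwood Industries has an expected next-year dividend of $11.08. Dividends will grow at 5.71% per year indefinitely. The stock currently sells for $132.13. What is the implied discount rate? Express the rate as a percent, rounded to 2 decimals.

14.10%

Rearranging the constant-growth DDM: r = D₁/P₀ + g.
r = 11.0800 / 132.13 + 0.0571 = 0.08386 + 0.0571 = 0.14096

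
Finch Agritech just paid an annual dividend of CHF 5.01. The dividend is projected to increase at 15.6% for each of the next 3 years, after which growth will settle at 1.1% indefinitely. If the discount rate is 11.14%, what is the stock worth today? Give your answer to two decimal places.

Two-stage DDM. Project D₁…D_3 at 0.156, terminal growth 0.011, discount at r = 0.1114.
D_1 = 5.7916
D_2 = 6.6950
D_3 = 7.7395
Terminal value at t=3: TV = D_4/(r−g) = 7.8246/(0.1114−0.011) = 77.9343
P₀ = 5.7916/(1+0.1114)^1 + 6.6950/(1+0.1114)^2 + 7.7395/(1+0.1114)^3 + 77.9343/(1+0.1114)^3 = 73.0387

CHF 73.04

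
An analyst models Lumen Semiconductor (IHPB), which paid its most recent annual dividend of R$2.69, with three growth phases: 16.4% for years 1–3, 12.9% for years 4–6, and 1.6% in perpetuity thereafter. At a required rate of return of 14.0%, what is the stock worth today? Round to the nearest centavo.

Three-stage DDM. Project D₁…D_6; terminal Gordon value at t=6 with g = 0.016; discount at r = 0.14.
D_1 = 3.1312
D_2 = 3.6447
D_3 = 4.2424
D_4 = 4.7897
D_5 = 5.4075
D_6 = 6.1051
TV_6 = 6.2028/(0.14−0.016) = 50.0225
P₀ = Σ Dₜ/(1+r)ᵗ + TV_6/(1+r)^6 = 39.6299

R$39.63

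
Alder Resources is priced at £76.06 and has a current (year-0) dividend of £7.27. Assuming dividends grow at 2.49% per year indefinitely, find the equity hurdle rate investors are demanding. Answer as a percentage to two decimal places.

12.29%

Rearranging the constant-growth DDM: r = D₁/P₀ + g.
D₁ = 7.27 × (1 + 0.0249) = 7.4510.
r = 7.4510 / 76.06 + 0.0249 = 0.09796 + 0.0249 = 0.12286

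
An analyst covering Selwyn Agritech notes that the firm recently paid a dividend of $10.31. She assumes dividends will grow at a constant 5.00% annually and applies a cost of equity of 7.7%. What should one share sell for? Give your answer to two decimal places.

Gordon growth model: P₀ = D₁/(r − g). D₁ = 10.31 × (1 + 0.05) = 10.8255.
P₀ = 10.8255 / (0.077 − 0.05) = 10.8255 / 0.027 = 400.9444

$400.94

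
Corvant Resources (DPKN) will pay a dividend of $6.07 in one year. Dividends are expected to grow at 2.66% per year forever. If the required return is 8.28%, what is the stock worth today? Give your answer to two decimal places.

$108.01

Gordon growth model: P₀ = D₁/(r − g), with D₁ = 6.07 given directly.
P₀ = 6.0700 / (0.0828 − 0.0266) = 6.0700 / 0.0562 = 108.0071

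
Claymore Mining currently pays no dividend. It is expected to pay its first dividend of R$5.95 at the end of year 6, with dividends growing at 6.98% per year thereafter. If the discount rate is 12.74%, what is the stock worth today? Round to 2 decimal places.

Deferred-dividend DDM. At t=5 the remaining stream is a growing perpetuity with first payment D_6 = 5.95.
V_5 = D_6/(r−g) = 5.95/(0.1274−0.0698) = 103.2986
P₀ = V_5/(1+r)^5 = 103.2986/(1+0.1274)^5 = 56.7158

R$56.72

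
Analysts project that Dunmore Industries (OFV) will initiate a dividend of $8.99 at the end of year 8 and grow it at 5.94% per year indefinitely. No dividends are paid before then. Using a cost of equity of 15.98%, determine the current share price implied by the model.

Deferred-dividend DDM. At t=7 the remaining stream is a growing perpetuity with first payment D_8 = 8.99.
V_7 = D_8/(r−g) = 8.99/(0.1598−0.0594) = 89.5418
P₀ = V_7/(1+r)^7 = 89.5418/(1+0.1598)^7 = 31.7208

$31.72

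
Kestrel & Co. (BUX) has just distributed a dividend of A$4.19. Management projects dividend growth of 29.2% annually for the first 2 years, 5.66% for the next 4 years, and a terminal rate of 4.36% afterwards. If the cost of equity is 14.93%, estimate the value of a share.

A$64.59

Three-stage DDM. Project D₁…D_6; terminal Gordon value at t=6 with g = 0.0436; discount at r = 0.1493.
D_1 = 5.4135
D_2 = 6.9942
D_3 = 7.3901
D_4 = 7.8084
D_5 = 8.2503
D_6 = 8.7173
TV_6 = 9.0974/(0.1493−0.0436) = 86.0678
P₀ = Σ Dₜ/(1+r)ᵗ + TV_6/(1+r)^6 = 64.5912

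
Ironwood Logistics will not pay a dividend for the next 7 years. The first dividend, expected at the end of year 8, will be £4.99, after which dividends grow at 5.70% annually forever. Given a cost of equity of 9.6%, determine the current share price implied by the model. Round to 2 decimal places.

£67.35

Deferred-dividend DDM. At t=7 the remaining stream is a growing perpetuity with first payment D_8 = 4.99.
V_7 = D_8/(r−g) = 4.99/(0.096−0.057) = 127.9487
P₀ = V_7/(1+r)^7 = 127.9487/(1+0.096)^7 = 67.3538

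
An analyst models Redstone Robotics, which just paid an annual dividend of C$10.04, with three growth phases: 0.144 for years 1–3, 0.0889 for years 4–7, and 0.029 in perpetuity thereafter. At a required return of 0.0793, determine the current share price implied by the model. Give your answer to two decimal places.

Three-stage DDM. Project D₁…D_7; terminal Gordon value at t=7 with g = 0.029; discount at r = 0.0793.
D_1 = 11.4858
D_2 = 13.1397
D_3 = 15.0318
D_4 = 16.3682
D_5 = 17.8233
D_6 = 19.4078
D_7 = 21.1331
TV_7 = 21.7460/(0.0793−0.029) = 432.3258
P₀ = Σ Dₜ/(1+r)ᵗ + TV_7/(1+r)^7 = 336.1800

C$336.18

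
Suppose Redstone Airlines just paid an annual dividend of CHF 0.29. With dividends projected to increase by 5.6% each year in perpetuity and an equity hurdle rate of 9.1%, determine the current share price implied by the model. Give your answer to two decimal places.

CHF 8.75

Gordon growth model: P₀ = D₁/(r − g). D₁ = 0.29 × (1 + 0.056) = 0.3062.
P₀ = 0.3062 / (0.091 − 0.056) = 0.3062 / 0.035 = 8.7497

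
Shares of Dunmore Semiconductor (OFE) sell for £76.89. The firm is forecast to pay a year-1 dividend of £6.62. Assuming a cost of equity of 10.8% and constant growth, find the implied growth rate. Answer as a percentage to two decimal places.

2.19%

From P₀ = D₁/(r − g), the implied growth is g = r − D₁/P₀.
g = 0.108 − 6.62/76.89 = 0.108 − 0.08610 = 0.02190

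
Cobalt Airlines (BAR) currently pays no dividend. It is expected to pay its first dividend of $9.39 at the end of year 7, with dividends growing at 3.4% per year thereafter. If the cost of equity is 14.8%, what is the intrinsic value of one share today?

$35.98

Deferred-dividend DDM. At t=6 the remaining stream is a growing perpetuity with first payment D_7 = 9.39.
V_6 = D_7/(r−g) = 9.39/(0.148−0.034) = 82.3684
P₀ = V_6/(1+r)^6 = 82.3684/(1+0.148)^6 = 35.9840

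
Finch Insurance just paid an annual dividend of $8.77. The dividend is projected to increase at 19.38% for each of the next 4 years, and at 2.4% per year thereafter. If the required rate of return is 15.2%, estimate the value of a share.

Two-stage DDM. Project D₁…D_4 at 0.1938, terminal growth 0.024, discount at r = 0.152.
D_1 = 10.4696
D_2 = 12.4986
D_3 = 14.9209
D_4 = 17.8125
Terminal value at t=4: TV = D_5/(r−g) = 18.2400/(0.152−0.024) = 142.5003
P₀ = 10.4696/(1+0.152)^1 + 12.4986/(1+0.152)^2 + 14.9209/(1+0.152)^3 + 17.8125/(1+0.152)^4 + 142.5003/(1+0.152)^4 = 119.2904

$119.29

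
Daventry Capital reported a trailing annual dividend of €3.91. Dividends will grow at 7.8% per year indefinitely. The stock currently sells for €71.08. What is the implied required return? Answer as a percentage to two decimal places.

Rearranging the constant-growth DDM: r = D₁/P₀ + g.
D₁ = 3.91 × (1 + 0.078) = 4.2150.
r = 4.2150 / 71.08 + 0.078 = 0.05930 + 0.078 = 0.13730

13.73%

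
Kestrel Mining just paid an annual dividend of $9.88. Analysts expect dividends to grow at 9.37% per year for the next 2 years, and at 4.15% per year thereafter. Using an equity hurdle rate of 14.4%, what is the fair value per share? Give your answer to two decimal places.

$110.23

Two-stage DDM. Project D₁…D_2 at 0.0937, terminal growth 0.0415, discount at r = 0.144.
D_1 = 10.8058
D_2 = 11.8183
Terminal value at t=2: TV = D_3/(r−g) = 12.3087/(0.144−0.0415) = 120.0850
P₀ = 10.8058/(1+0.144)^1 + 11.8183/(1+0.144)^2 + 120.0850/(1+0.144)^2 = 110.2323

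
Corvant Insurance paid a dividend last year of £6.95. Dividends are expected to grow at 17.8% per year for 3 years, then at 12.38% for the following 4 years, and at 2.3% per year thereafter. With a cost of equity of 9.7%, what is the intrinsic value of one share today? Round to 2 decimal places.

Three-stage DDM. Project D₁…D_7; terminal Gordon value at t=7 with g = 0.023; discount at r = 0.097.
D_1 = 8.1871
D_2 = 9.6444
D_3 = 11.3611
D_4 = 12.7676
D_5 = 14.3482
D_6 = 16.1246
D_7 = 18.1208
TV_7 = 18.5376/(0.097−0.023) = 250.5075
P₀ = Σ Dₜ/(1+r)ᵗ + TV_7/(1+r)^7 = 191.6929

£191.69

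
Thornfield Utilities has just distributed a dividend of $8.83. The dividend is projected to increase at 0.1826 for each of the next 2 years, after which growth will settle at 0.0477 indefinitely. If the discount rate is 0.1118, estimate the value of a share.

$182.67

Two-stage DDM. Project D₁…D_2 at 0.1826, terminal growth 0.0477, discount at r = 0.1118.
D_1 = 10.4424
D_2 = 12.3491
Terminal value at t=2: TV = D_3/(r−g) = 12.9382/(0.1118−0.0477) = 201.8438
P₀ = 10.4424/(1+0.1118)^1 + 12.3491/(1+0.1118)^2 + 201.8438/(1+0.1118)^2 = 182.6736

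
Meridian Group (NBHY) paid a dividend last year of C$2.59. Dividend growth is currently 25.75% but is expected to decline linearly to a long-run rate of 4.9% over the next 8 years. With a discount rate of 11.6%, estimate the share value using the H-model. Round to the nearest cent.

H-model: P₀ = D₀[(1+g_L) + H(g_S−g_L)]/(r−g_L), with H = 8/2 = 4.
P₀ = 2.59 × [(1+0.049) + 4×(0.2575−0.049)] / (0.116−0.049)
   = 2.59 × 1.8830 / 0.067 = 72.7906

C$72.79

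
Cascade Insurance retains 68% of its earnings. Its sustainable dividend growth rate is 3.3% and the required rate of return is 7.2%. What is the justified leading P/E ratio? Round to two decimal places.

8.21

Payout ratio b = 1 − 0.68 = 0.32.
Justified leading P/E = b/(r−g) = 0.32/(0.072−0.033) = 8.2051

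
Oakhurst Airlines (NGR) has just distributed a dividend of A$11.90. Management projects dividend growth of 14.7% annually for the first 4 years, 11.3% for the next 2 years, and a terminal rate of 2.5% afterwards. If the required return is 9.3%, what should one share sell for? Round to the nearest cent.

Three-stage DDM. Project D₁…D_6; terminal Gordon value at t=6 with g = 0.025; discount at r = 0.093.
D_1 = 13.6493
D_2 = 15.6557
D_3 = 17.9571
D_4 = 20.5968
D_5 = 22.9243
D_6 = 25.5147
TV_6 = 26.1526/(0.093−0.025) = 384.5970
P₀ = Σ Dₜ/(1+r)ᵗ + TV_6/(1+r)^6 = 309.0094

A$309.01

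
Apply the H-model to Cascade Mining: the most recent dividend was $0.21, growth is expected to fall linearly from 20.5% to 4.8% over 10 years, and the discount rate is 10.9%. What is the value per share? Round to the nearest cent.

$6.31

H-model: P₀ = D₀[(1+g_L) + H(g_S−g_L)]/(r−g_L), with H = 10/2 = 5.
P₀ = 0.21 × [(1+0.048) + 5×(0.205−0.048)] / (0.109−0.048)
   = 0.21 × 1.8330 / 0.061 = 6.3103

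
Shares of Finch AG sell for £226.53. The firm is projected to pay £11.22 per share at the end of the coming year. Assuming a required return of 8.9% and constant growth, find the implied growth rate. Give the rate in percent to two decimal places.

From P₀ = D₁/(r − g), the implied growth is g = r − D₁/P₀.
g = 0.089 − 11.22/226.53 = 0.089 − 0.04953 = 0.03947

3.95%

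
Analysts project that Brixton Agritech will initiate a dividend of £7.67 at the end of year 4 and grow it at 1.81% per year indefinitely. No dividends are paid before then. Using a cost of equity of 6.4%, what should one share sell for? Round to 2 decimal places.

£138.73

Deferred-dividend DDM. At t=3 the remaining stream is a growing perpetuity with first payment D_4 = 7.67.
V_3 = D_4/(r−g) = 7.67/(0.064−0.0181) = 167.1024
P₀ = V_3/(1+r)^3 = 167.1024/(1+0.064)^3 = 138.7260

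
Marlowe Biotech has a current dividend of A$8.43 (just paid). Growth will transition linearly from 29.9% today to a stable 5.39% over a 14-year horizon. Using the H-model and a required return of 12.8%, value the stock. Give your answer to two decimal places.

H-model: P₀ = D₀[(1+g_L) + H(g_S−g_L)]/(r−g_L), with H = 14/2 = 7.
P₀ = 8.43 × [(1+0.0539) + 7×(0.299−0.0539)] / (0.128−0.0539)
   = 8.43 × 2.7696 / 0.0741 = 315.0840

A$315.08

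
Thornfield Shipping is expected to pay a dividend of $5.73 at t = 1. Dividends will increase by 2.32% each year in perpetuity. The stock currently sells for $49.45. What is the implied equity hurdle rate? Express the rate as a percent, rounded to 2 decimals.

13.91%

Rearranging the constant-growth DDM: r = D₁/P₀ + g.
r = 5.7300 / 49.45 + 0.0232 = 0.11587 + 0.0232 = 0.13907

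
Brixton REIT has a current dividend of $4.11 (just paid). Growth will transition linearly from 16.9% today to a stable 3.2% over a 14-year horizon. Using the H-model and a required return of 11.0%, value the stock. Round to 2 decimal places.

$104.91

H-model: P₀ = D₀[(1+g_L) + H(g_S−g_L)]/(r−g_L), with H = 14/2 = 7.
P₀ = 4.11 × [(1+0.032) + 7×(0.169−0.032)] / (0.11−0.032)
   = 4.11 × 1.9910 / 0.078 = 104.9104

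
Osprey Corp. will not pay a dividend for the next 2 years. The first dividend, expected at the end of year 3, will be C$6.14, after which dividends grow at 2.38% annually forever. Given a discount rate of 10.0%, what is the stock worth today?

C$66.59

Deferred-dividend DDM. At t=2 the remaining stream is a growing perpetuity with first payment D_3 = 6.14.
V_2 = D_3/(r−g) = 6.14/(0.1−0.0238) = 80.5774
P₀ = V_2/(1+r)^2 = 80.5774/(1+0.1)^2 = 66.5929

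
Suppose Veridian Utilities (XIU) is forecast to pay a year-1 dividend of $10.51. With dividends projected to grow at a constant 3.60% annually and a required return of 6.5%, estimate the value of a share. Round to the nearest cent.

$362.41

Gordon growth model: P₀ = D₁/(r − g), with D₁ = 10.51 given directly.
P₀ = 10.5100 / (0.065 − 0.036) = 10.5100 / 0.029 = 362.4138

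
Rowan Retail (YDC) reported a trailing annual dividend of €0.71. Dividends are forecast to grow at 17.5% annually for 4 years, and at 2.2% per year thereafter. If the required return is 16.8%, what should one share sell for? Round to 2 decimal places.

Two-stage DDM. Project D₁…D_4 at 0.175, terminal growth 0.022, discount at r = 0.168.
D_1 = 0.8342
D_2 = 0.9802
D_3 = 1.1518
D_4 = 1.3533
Terminal value at t=4: TV = D_5/(r−g) = 1.3831/(0.168−0.022) = 9.4734
P₀ = 0.8342/(1+0.168)^1 + 0.9802/(1+0.168)^2 + 1.1518/(1+0.168)^3 + 1.3533/(1+0.168)^4 + 9.4734/(1+0.168)^4 = 7.9730

€7.97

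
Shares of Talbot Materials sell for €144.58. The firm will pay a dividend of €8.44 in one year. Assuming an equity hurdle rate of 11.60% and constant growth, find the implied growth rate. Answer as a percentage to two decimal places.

From P₀ = D₁/(r − g), the implied growth is g = r − D₁/P₀.
g = 0.116 − 8.44/144.58 = 0.116 − 0.05838 = 0.05762

5.76%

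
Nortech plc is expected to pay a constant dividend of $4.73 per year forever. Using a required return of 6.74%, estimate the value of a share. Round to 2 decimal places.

$70.18

Zero-growth DDM (perpetuity): P₀ = D/r = 4.73 / 0.0674 = 70.1780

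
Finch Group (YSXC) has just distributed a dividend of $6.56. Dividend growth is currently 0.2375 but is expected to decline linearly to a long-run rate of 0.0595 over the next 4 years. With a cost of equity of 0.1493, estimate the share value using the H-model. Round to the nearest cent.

H-model: P₀ = D₀[(1+g_L) + H(g_S−g_L)]/(r−g_L), with H = 4/2 = 2.
P₀ = 6.56 × [(1+0.0595) + 2×(0.2375−0.0595)] / (0.1493−0.0595)
   = 6.56 × 1.4155 / 0.0898 = 103.4040

$103.40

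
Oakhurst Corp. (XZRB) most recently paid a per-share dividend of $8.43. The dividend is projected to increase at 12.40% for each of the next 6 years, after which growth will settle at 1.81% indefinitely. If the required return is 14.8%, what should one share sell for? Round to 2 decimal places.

Two-stage DDM. Project D₁…D_6 at 0.124, terminal growth 0.0181, discount at r = 0.148.
D_1 = 9.4753
D_2 = 10.6503
D_3 = 11.9709
D_4 = 13.4553
D_5 = 15.1237
D_6 = 16.9991
Terminal value at t=6: TV = D_7/(r−g) = 17.3068/(0.148−0.0181) = 133.2314
P₀ = 9.4753/(1+0.148)^1 + 10.6503/(1+0.148)^2 + 11.9709/(1+0.148)^3 + 13.4553/(1+0.148)^4 + 15.1237/(1+0.148)^5 + 16.9991/(1+0.148)^6 + 133.2314/(1+0.148)^6 = 105.2097

$105.21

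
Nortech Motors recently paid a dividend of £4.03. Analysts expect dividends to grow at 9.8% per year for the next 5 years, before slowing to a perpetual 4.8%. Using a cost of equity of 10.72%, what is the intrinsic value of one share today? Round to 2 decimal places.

Two-stage DDM. Project D₁…D_5 at 0.098, terminal growth 0.048, discount at r = 0.1072.
D_1 = 4.4249
D_2 = 4.8586
D_3 = 5.3347
D_4 = 5.8575
D_5 = 6.4316
Terminal value at t=5: TV = D_6/(r−g) = 6.7403/(0.1072−0.048) = 113.8561
P₀ = 4.4249/(1+0.1072)^1 + 4.8586/(1+0.1072)^2 + 5.3347/(1+0.1072)^3 + 5.8575/(1+0.1072)^4 + 6.4316/(1+0.1072)^5 + 113.8561/(1+0.1072)^5 = 88.0800

£88.08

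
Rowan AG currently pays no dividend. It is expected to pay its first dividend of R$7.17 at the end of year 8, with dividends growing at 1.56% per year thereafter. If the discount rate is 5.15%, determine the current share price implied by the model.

Deferred-dividend DDM. At t=7 the remaining stream is a growing perpetuity with first payment D_8 = 7.17.
V_7 = D_8/(r−g) = 7.17/(0.0515−0.0156) = 199.7214
P₀ = V_7/(1+r)^7 = 199.7214/(1+0.0515)^7 = 140.5270

R$140.53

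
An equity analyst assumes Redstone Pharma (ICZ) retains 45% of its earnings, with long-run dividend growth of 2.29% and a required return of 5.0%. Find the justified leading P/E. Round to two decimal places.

Payout ratio b = 1 − 0.45 = 0.55.
Justified leading P/E = b/(r−g) = 0.55/(0.05−0.0229) = 20.2952

20.30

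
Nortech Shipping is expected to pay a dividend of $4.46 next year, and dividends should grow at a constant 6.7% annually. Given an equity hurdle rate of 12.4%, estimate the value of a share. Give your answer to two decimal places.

Gordon growth model: P₀ = D₁/(r − g), with D₁ = 4.46 given directly.
P₀ = 4.4600 / (0.124 − 0.067) = 4.4600 / 0.057 = 78.2456

$78.25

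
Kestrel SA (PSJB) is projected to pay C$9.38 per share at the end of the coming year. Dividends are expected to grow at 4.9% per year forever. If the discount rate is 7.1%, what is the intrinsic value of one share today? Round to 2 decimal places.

C$426.36

Gordon growth model: P₀ = D₁/(r − g), with D₁ = 9.38 given directly.
P₀ = 9.3800 / (0.071 − 0.049) = 9.3800 / 0.022 = 426.3636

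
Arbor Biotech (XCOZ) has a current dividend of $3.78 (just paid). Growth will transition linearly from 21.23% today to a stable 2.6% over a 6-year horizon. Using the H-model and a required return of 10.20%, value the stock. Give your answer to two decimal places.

$78.83

H-model: P₀ = D₀[(1+g_L) + H(g_S−g_L)]/(r−g_L), with H = 6/2 = 3.
P₀ = 3.78 × [(1+0.026) + 3×(0.2123−0.026)] / (0.102−0.026)
   = 3.78 × 1.5849 / 0.076 = 78.8279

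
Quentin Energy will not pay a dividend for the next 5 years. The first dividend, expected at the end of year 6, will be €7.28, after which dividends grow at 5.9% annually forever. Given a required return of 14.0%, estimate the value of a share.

Deferred-dividend DDM. At t=5 the remaining stream is a growing perpetuity with first payment D_6 = 7.28.
V_5 = D_6/(r−g) = 7.28/(0.14−0.059) = 89.8765
P₀ = V_5/(1+r)^5 = 89.8765/(1+0.14)^5 = 46.6791

€46.68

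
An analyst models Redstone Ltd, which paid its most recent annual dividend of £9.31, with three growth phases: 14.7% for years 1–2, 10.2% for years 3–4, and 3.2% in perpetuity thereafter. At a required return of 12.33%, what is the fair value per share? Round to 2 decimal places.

Three-stage DDM. Project D₁…D_4; terminal Gordon value at t=4 with g = 0.032; discount at r = 0.1233.
D_1 = 10.6786
D_2 = 12.2483
D_3 = 13.4976
D_4 = 14.8744
TV_4 = 15.3504/(0.1233−0.032) = 168.1313
P₀ = Σ Dₜ/(1+r)ᵗ + TV_4/(1+r)^4 = 143.6791

£143.68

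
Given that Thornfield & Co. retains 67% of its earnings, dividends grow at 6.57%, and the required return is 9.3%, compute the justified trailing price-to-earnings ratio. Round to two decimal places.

Payout ratio b = 1 − 0.67 = 0.33.
Justified trailing P/E = b(1+g)/(r−g) = 0.33×(1+0.0657)/(0.093−0.0657) = 12.8821

12.88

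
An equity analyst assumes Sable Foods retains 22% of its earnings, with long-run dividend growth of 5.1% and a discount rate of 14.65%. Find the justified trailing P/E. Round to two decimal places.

8.58

Payout ratio b = 1 − 0.22 = 0.78.
Justified trailing P/E = b(1+g)/(r−g) = 0.78×(1+0.051)/(0.1465−0.051) = 8.5841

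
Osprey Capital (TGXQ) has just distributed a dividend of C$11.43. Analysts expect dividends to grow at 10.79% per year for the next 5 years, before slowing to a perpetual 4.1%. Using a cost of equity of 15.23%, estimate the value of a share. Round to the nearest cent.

C$138.71

Two-stage DDM. Project D₁…D_5 at 0.1079, terminal growth 0.041, discount at r = 0.1523.
D_1 = 12.6633
D_2 = 14.0297
D_3 = 15.5435
D_4 = 17.2206
D_5 = 19.0787
Terminal value at t=5: TV = D_6/(r−g) = 19.8609/(0.1523−0.041) = 178.4451
P₀ = 12.6633/(1+0.1523)^1 + 14.0297/(1+0.1523)^2 + 15.5435/(1+0.1523)^3 + 17.2206/(1+0.1523)^4 + 19.0787/(1+0.1523)^5 + 178.4451/(1+0.1523)^5 = 138.7104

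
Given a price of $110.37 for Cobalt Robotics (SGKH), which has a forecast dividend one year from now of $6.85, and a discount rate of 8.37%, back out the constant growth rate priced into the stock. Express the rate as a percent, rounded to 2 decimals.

From P₀ = D₁/(r − g), the implied growth is g = r − D₁/P₀.
g = 0.0837 − 6.85/110.37 = 0.0837 − 0.06206 = 0.02164

2.16%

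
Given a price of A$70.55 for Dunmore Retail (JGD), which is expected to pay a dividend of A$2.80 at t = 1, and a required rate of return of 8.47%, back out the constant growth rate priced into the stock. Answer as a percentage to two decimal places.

4.50%

From P₀ = D₁/(r − g), the implied growth is g = r − D₁/P₀.
g = 0.0847 − 2.80/70.55 = 0.0847 − 0.03969 = 0.04501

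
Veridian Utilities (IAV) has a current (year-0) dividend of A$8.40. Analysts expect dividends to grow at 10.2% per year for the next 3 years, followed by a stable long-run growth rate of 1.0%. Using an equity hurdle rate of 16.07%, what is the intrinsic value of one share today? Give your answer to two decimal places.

Two-stage DDM. Project D₁…D_3 at 0.102, terminal growth 0.01, discount at r = 0.1607.
D_1 = 9.2568
D_2 = 10.2010
D_3 = 11.2415
Terminal value at t=3: TV = D_4/(r−g) = 11.3539/(0.1607−0.01) = 75.3411
P₀ = 9.2568/(1+0.1607)^1 + 10.2010/(1+0.1607)^2 + 11.2415/(1+0.1607)^3 + 75.3411/(1+0.1607)^3 = 70.9166

A$70.92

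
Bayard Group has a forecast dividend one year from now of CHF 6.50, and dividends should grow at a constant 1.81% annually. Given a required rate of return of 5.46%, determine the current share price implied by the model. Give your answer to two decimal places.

CHF 178.08

Gordon growth model: P₀ = D₁/(r − g), with D₁ = 6.50 given directly.
P₀ = 6.5000 / (0.0546 − 0.0181) = 6.5000 / 0.0365 = 178.0822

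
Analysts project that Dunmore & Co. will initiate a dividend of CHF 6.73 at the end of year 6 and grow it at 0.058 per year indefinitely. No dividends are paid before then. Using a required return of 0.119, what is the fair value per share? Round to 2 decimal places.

CHF 62.88

Deferred-dividend DDM. At t=5 the remaining stream is a growing perpetuity with first payment D_6 = 6.73.
V_5 = D_6/(r−g) = 6.73/(0.119−0.058) = 110.3279
P₀ = V_5/(1+r)^5 = 110.3279/(1+0.119)^5 = 62.8832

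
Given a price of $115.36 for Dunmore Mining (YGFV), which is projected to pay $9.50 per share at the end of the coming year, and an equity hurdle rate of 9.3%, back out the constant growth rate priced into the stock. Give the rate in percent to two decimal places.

From P₀ = D₁/(r − g), the implied growth is g = r − D₁/P₀.
g = 0.093 − 9.50/115.36 = 0.093 − 0.08235 = 0.01065

1.06%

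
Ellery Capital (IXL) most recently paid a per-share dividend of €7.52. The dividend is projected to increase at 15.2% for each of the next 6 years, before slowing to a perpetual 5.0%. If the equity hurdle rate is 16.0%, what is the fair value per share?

Two-stage DDM. Project D₁…D_6 at 0.152, terminal growth 0.05, discount at r = 0.16.
D_1 = 8.6630
D_2 = 9.9798
D_3 = 11.4968
D_4 = 13.2443
D_5 = 15.2574
D_6 = 17.5765
Terminal value at t=6: TV = D_7/(r−g) = 18.4553/(0.16−0.05) = 167.7758
P₀ = 8.6630/(1+0.16)^1 + 9.9798/(1+0.16)^2 + 11.4968/(1+0.16)^3 + 13.2443/(1+0.16)^4 + 15.2574/(1+0.16)^5 + 17.5765/(1+0.16)^6 + 167.7758/(1+0.16)^6 = 112.9056

€112.91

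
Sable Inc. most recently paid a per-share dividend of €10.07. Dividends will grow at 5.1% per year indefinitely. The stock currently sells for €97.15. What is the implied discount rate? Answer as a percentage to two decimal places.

Rearranging the constant-growth DDM: r = D₁/P₀ + g.
D₁ = 10.07 × (1 + 0.051) = 10.5836.
r = 10.5836 / 97.15 + 0.051 = 0.10894 + 0.051 = 0.15994

15.99%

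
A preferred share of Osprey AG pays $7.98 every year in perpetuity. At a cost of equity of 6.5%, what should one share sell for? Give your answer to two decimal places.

$122.77

Zero-growth DDM (perpetuity): P₀ = D/r = 7.98 / 0.065 = 122.7692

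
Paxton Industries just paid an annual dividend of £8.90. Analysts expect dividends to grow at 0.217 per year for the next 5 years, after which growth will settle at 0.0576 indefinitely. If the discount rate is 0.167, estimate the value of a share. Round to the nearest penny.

Two-stage DDM. Project D₁…D_5 at 0.217, terminal growth 0.0576, discount at r = 0.167.
D_1 = 10.8313
D_2 = 13.1817
D_3 = 16.0421
D_4 = 19.5233
D_5 = 23.7598
Terminal value at t=5: TV = D_6/(r−g) = 25.1284/(0.167−0.0576) = 229.6926
P₀ = 10.8313/(1+0.167)^1 + 13.1817/(1+0.167)^2 + 16.0421/(1+0.167)^3 + 19.5233/(1+0.167)^4 + 23.7598/(1+0.167)^5 + 229.6926/(1+0.167)^5 = 156.6761

£156.68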